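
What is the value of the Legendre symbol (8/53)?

Euler's criterion: (8/53) ≡ 8^26 (mod 53).
8^2 ≡ 11 (mod 53)
8^4 ≡ 15 (mod 53)
8^8 ≡ 13 (mod 53)
8^16 ≡ 10 (mod 53)
8^26 = 8^(16+8+2) ≡ 52 (mod 53).
Result is 52 ≡ −1, so (8/53) = −1.

-1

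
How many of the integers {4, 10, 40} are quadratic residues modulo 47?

(4/47) = +1 → QR.
(10/47) = -1 → non-residue.
(40/47) = -1 → non-residue.
Total quadratic residues among the 3: 1.

1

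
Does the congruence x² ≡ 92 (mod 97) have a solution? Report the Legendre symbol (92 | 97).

Euler's criterion: (92/97) ≡ 92^48 (mod 97).
92^2 ≡ 25 (mod 97)
92^4 ≡ 43 (mod 97)
92^8 ≡ 6 (mod 97)
92^16 ≡ 36 (mod 97)
92^32 ≡ 35 (mod 97)
92^48 = 92^(32+16) ≡ 96 (mod 97).
Result is 96 ≡ −1, so (92/97) = −1.

-1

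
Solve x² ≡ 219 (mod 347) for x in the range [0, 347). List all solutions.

162, 185

Since 347 ≡ 3 (mod 4), a square root of 219 is 219^((347+1)/4) = 219^87 mod 347.
Repeated squaring: 219^2≡75, 219^4≡73, 219^8≡124, 219^16≡108, 219^32≡213, 219^64≡259 (mod 347).
219^87 = 219^(64+16+4+2+1) ≡ 185 (mod 347).
Check: 185² = 34225 ≡ 219 (mod 347). The two roots are 162 and 185.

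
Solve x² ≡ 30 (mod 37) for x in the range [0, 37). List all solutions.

37 ≡ 1 (mod 4), so we find a root by search.
Trying successive values, 17² = 289 ≡ 30 (mod 37). The other root is 37 − 17 = 20.

17, 20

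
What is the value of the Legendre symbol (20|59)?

Euler's criterion: (20/59) ≡ 20^29 (mod 59).
20^2 ≡ 46 (mod 59)
20^4 ≡ 51 (mod 59)
20^8 ≡ 5 (mod 59)
20^16 ≡ 25 (mod 59)
20^29 = 20^(16+8+4+1) ≡ 1 (mod 59).
Result is 1, so (20/59) = 1.

1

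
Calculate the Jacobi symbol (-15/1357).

First reduce: -15 ≡ 1342 (mod 1357).
Pull out 2: since 1357 ≡ 5 (mod 8), (2/1357) = -1.
Reciprocity: 671 ≡ 3 and 1357 ≡ 1 (mod 4), so (671/1357) = +(1357/671).
Reduce top mod 671: now compute (15/671).
Reciprocity: 15 ≡ 3 and 671 ≡ 3 (mod 4), so (15/671) = −(671/15).
Reduce top mod 15: now compute (11/15).
Reciprocity: 11 ≡ 3 and 15 ≡ 3 (mod 4), so (11/15) = −(15/11).
Reduce top mod 11: now compute (4/11).
Pull out 2^2: since 11 ≡ 3 (mod 8), (2/11) = -1, so (2/11)^2 = +1.
Reached (1/11) = 1. Collecting the sign flips along the way, the symbol is -1.

-1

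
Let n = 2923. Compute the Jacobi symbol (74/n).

0

Pull out 2: since 2923 ≡ 3 (mod 8), (2/2923) = -1.
Reciprocity: 37 ≡ 1 and 2923 ≡ 3 (mod 4), so (37/2923) = +(2923/37).
Reduce top mod 37: now compute (0/37).
Top reduces to 0: gcd > 1, so the symbol is 0.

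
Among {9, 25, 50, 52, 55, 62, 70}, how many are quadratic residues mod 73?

(9/73) = +1 → QR.
(25/73) = +1 → QR.
(50/73) = +1 → QR.
(52/73) = -1 → non-residue.
(55/73) = +1 → QR.
(62/73) = -1 → non-residue.
(70/73) = +1 → QR.
Total quadratic residues among the 7: 5.

5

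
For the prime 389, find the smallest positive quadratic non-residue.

2

(2/389) = −1, so 2 is the smallest positive non-residue mod 389.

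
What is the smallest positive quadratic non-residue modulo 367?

(2/367) = +1, so 2 is a residue.
(3/367) = −1, so 3 is the smallest positive non-residue mod 367.

3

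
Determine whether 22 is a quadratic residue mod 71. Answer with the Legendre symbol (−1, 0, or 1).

-1

Pull out 2: since 71 ≡ 7 (mod 8), (2/71) = +1.
Reciprocity: 11 ≡ 3 and 71 ≡ 3 (mod 4), so (11/71) = −(71/11).
Reduce top mod 11: now compute (5/11).
Reciprocity: 5 ≡ 1 and 11 ≡ 3 (mod 4), so (5/11) = +(11/5).
Reduce top mod 5: now compute (1/5).
Reached (1/5) = 1. Collecting the sign flips along the way, the symbol is -1.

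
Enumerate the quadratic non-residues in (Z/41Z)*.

Square k = 1,…,20 (k and 41−k give the same square):
1²=1, 2²=4, 3²=9, 4²=16, 5²=25, 6²=36, 7²≡8, 8²≡23, 9²≡40, 10²≡18, 11²≡39, 12²≡21, 13²≡5, 14²≡32, 15²≡20, 16²≡10, 17²≡2, 18²≡37, 19²≡33, 20²≡31 (mod 41).
The residues are {1, 2, 4, 5, 8, 9, 10, 16, 18, 20, 21, 23, 25, 31, 32, 33, 36, 37, 39, 40}; the non-residues are the remaining 20 nonzero classes.

3, 6, 7, 11, 12, 13, 14, 15, 17, 19, 22, 24, 26, 27, 28, 29, 30, 34, 35, 38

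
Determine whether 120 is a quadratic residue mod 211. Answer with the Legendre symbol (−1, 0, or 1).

Pull out 2^3: since 211 ≡ 3 (mod 8), (2/211) = -1, so (2/211)^3 = -1.
Reciprocity: 15 ≡ 3 and 211 ≡ 3 (mod 4), so (15/211) = −(211/15).
Reduce top mod 15: now compute (1/15).
Reached (1/15) = 1. Collecting the sign flips along the way, the symbol is +1.

1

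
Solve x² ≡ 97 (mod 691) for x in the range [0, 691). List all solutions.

Since 691 ≡ 3 (mod 4), a square root of 97 is 97^((691+1)/4) = 97^173 mod 691.
Repeated squaring: 97^2≡426, 97^4≡434, 97^8≡404, 97^16≡140, 97^32≡252, 97^64≡623, 97^128≡478 (mod 691).
97^173 = 97^(128+32+8+4+1) ≡ 616 (mod 691).
Check: 616² = 379456 ≡ 97 (mod 691). The two roots are 75 and 616.

75, 616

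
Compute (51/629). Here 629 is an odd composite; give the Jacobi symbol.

Reciprocity: 51 ≡ 3 and 629 ≡ 1 (mod 4), so (51/629) = +(629/51).
Reduce top mod 51: now compute (17/51).
Reciprocity: 17 ≡ 1 and 51 ≡ 3 (mod 4), so (17/51) = +(51/17).
Reduce top mod 17: now compute (0/17).
Top reduces to 0: gcd > 1, so the symbol is 0.

0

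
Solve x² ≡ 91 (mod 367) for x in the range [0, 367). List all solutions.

Since 367 ≡ 3 (mod 4), a square root of 91 is 91^((367+1)/4) = 91^92 mod 367.
Repeated squaring: 91^2≡207, 91^4≡277, 91^8≡26, 91^16≡309, 91^32≡61, 91^64≡51 (mod 367).
91^92 = 91^(64+16+8+4) ≡ 100 (mod 367).
Check: 100² = 10000 ≡ 91 (mod 367). The two roots are 100 and 267.

100, 267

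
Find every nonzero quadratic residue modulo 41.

Square k = 1,…,20 (k and 41−k give the same square):
1²=1, 2²=4, 3²=9, 4²=16, 5²=25, 6²=36, 7²≡8, 8²≡23, 9²≡40, 10²≡18, 11²≡39, 12²≡21, 13²≡5, 14²≡32, 15²≡20, 16²≡10, 17²≡2, 18²≡37, 19²≡33, 20²≡31 (mod 41).
So the quadratic residues mod 41 are {1, 2, 4, 5, 8, 9, 10, 16, 18, 20, 21, 23, 25, 31, 32, 33, 36, 37, 39, 40}.

1 2 4 5 8 9 10 16 18 20 21 23 25 31 32 33 36 37 39 40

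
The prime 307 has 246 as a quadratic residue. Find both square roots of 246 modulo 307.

Since 307 ≡ 3 (mod 4), a square root of 246 is 246^((307+1)/4) = 246^77 mod 307.
Repeated squaring: 246^2≡37, 246^4≡141, 246^8≡233, 246^16≡257, 246^32≡44, 246^64≡94 (mod 307).
246^77 = 246^(64+8+4+1) ≡ 89 (mod 307).
Check: 89² = 7921 ≡ 246 (mod 307). The two roots are 89 and 218.

89, 218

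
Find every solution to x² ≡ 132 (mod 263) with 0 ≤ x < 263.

55, 208

Since 263 ≡ 3 (mod 4), a square root of 132 is 132^((263+1)/4) = 132^66 mod 263.
Repeated squaring: 132^2≡66, 132^4≡148, 132^8≡75, 132^16≡102, 132^32≡147, 132^64≡43 (mod 263).
132^66 = 132^(64+2) ≡ 208 (mod 263).
Check: 208² = 43264 ≡ 132 (mod 263). The two roots are 55 and 208.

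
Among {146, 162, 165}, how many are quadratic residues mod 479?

3

(146/479) = +1 → QR.
(162/479) = +1 → QR.
(165/479) = +1 → QR.
Total quadratic residues among the 3: 3.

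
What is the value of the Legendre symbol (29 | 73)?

Reciprocity: 29 ≡ 1 and 73 ≡ 1 (mod 4), so (29/73) = +(73/29).
Reduce top mod 29: now compute (15/29).
Reciprocity: 15 ≡ 3 and 29 ≡ 1 (mod 4), so (15/29) = +(29/15).
Reduce top mod 15: now compute (14/15).
Pull out 2: since 15 ≡ 7 (mod 8), (2/15) = +1.
Reciprocity: 7 ≡ 3 and 15 ≡ 3 (mod 4), so (7/15) = −(15/7).
Reduce top mod 7: now compute (1/7).
Reached (1/7) = 1. Collecting the sign flips along the way, the symbol is -1.

-1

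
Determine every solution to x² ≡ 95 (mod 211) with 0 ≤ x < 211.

99, 112

Since 211 ≡ 3 (mod 4), a square root of 95 is 95^((211+1)/4) = 95^53 mod 211.
Repeated squaring: 95^2≡163, 95^4≡194, 95^8≡78, 95^16≡176, 95^32≡170 (mod 211).
95^53 = 95^(32+16+4+1) ≡ 99 (mod 211).
Check: 99² = 9801 ≡ 95 (mod 211). The two roots are 99 and 112.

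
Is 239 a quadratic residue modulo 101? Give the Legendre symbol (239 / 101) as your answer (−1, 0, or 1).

1

Euler's criterion: (239/101) ≡ 37^50 (mod 101).
37^2 ≡ 56 (mod 101)
37^4 ≡ 5 (mod 101)
37^8 ≡ 25 (mod 101)
37^16 ≡ 19 (mod 101)
37^32 ≡ 58 (mod 101)
37^50 = 37^(32+16+2) ≡ 1 (mod 101).
Result is 1, so (239/101) = 1.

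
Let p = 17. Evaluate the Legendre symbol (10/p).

Pull out 2: since 17 ≡ 1 (mod 8), (2/17) = +1.
Reciprocity: 5 ≡ 1 and 17 ≡ 1 (mod 4), so (5/17) = +(17/5).
Reduce top mod 5: now compute (2/5).
Pull out 2: since 5 ≡ 5 (mod 8), (2/5) = -1.
Reached (1/5) = 1. Collecting the sign flips along the way, the symbol is -1.

-1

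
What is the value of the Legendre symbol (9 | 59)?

Euler's criterion: (9/59) ≡ 9^29 (mod 59).
9^2 ≡ 22 (mod 59)
9^4 ≡ 12 (mod 59)
9^8 ≡ 26 (mod 59)
9^16 ≡ 27 (mod 59)
9^29 = 9^(16+8+4+1) ≡ 1 (mod 59).
Result is 1, so (9/59) = 1.

1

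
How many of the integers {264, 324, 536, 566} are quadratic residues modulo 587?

2

(264/587) = +1 → QR.
(324/587) = +1 → QR.
(536/587) = -1 → non-residue.
(566/587) = -1 → non-residue.
Total quadratic residues among the 4: 2.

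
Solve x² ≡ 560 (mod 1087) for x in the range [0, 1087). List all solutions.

Since 1087 ≡ 3 (mod 4), a square root of 560 is 560^((1087+1)/4) = 560^272 mod 1087.
Repeated squaring: 560^2≡544, 560^4≡272, 560^8≡68, 560^16≡276, 560^32≡86, 560^64≡874, 560^128≡802, 560^256≡787 (mod 1087).
560^272 = 560^(256+16) ≡ 899 (mod 1087).
Check: 899² = 808201 ≡ 560 (mod 1087). The two roots are 188 and 899.

188, 899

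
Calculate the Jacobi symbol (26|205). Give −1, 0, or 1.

-1

Pull out 2: since 205 ≡ 5 (mod 8), (2/205) = -1.
Reciprocity: 13 ≡ 1 and 205 ≡ 1 (mod 4), so (13/205) = +(205/13).
Reduce top mod 13: now compute (10/13).
Pull out 2: since 13 ≡ 5 (mod 8), (2/13) = -1.
Reciprocity: 5 ≡ 1 and 13 ≡ 1 (mod 4), so (5/13) = +(13/5).
Reduce top mod 5: now compute (3/5).
Reciprocity: 3 ≡ 3 and 5 ≡ 1 (mod 4), so (3/5) = +(5/3).
Reduce top mod 3: now compute (2/3).
Pull out 2: since 3 ≡ 3 (mod 8), (2/3) = -1.
Reached (1/3) = 1. Collecting the sign flips along the way, the symbol is -1.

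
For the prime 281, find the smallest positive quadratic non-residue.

3

(2/281) = +1, so 2 is a residue.
(3/281) = −1, so 3 is the smallest positive non-residue mod 281.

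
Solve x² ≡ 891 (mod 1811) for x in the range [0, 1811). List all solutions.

183, 1628

Since 1811 ≡ 3 (mod 4), a square root of 891 is 891^((1811+1)/4) = 891^453 mod 1811.
Repeated squaring: 891^2≡663, 891^4≡1307, 891^8≡476, 891^16≡201, 891^32≡559, 891^64≡989, 891^128≡181, 891^256≡163 (mod 1811).
891^453 = 891^(256+128+64+4+1) ≡ 183 (mod 1811).
Check: 183² = 33489 ≡ 891 (mod 1811). The two roots are 183 and 1628.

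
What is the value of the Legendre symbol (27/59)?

Euler's criterion: (27/59) ≡ 27^29 (mod 59).
27^2 ≡ 21 (mod 59)
27^4 ≡ 28 (mod 59)
27^8 ≡ 17 (mod 59)
27^16 ≡ 53 (mod 59)
27^29 = 27^(16+8+4+1) ≡ 1 (mod 59).
Result is 1, so (27/59) = 1.

1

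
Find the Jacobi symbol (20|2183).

Pull out 2^2: since 2183 ≡ 7 (mod 8), (2/2183) = +1, so (2/2183)^2 = +1.
Reciprocity: 5 ≡ 1 and 2183 ≡ 3 (mod 4), so (5/2183) = +(2183/5).
Reduce top mod 5: now compute (3/5).
Reciprocity: 3 ≡ 3 and 5 ≡ 1 (mod 4), so (3/5) = +(5/3).
Reduce top mod 3: now compute (2/3).
Pull out 2: since 3 ≡ 3 (mod 8), (2/3) = -1.
Reached (1/3) = 1. Collecting the sign flips along the way, the symbol is -1.

-1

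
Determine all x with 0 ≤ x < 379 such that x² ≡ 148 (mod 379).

Since 379 ≡ 3 (mod 4), a square root of 148 is 148^((379+1)/4) = 148^95 mod 379.
Repeated squaring: 148^2≡301, 148^4≡20, 148^8≡21, 148^16≡62, 148^32≡54, 148^64≡263 (mod 379).
148^95 = 148^(64+16+8+4+2+1) ≡ 224 (mod 379).
Check: 224² = 50176 ≡ 148 (mod 379). The two roots are 155 and 224.

155, 224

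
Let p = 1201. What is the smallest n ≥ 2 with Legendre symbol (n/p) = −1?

11

(2/1201) = +1, so 2 is a residue.
(3/1201) = +1, so 3 is a residue.
(4/1201) = +1, so 4 is a residue.
(5/1201) = +1, so 5 is a residue.
(6/1201) = +1, so 6 is a residue.
(7/1201) = +1, so 7 is a residue.
(8/1201) = +1, so 8 is a residue.
(9/1201) = +1, so 9 is a residue.
(10/1201) = +1, so 10 is a residue.
(11/1201) = −1, so 11 is the smallest positive non-residue mod 1201.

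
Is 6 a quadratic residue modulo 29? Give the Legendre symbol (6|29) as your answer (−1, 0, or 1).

1

Pull out 2: since 29 ≡ 5 (mod 8), (2/29) = -1.
Reciprocity: 3 ≡ 3 and 29 ≡ 1 (mod 4), so (3/29) = +(29/3).
Reduce top mod 3: now compute (2/3).
Pull out 2: since 3 ≡ 3 (mod 8), (2/3) = -1.
Reached (1/3) = 1. Collecting the sign flips along the way, the symbol is +1.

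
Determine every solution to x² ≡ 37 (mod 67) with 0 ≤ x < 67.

Since 67 ≡ 3 (mod 4), a square root of 37 is 37^((67+1)/4) = 37^17 mod 67.
Repeated squaring: 37^2≡29, 37^4≡37, 37^8≡29, 37^16≡37 (mod 67).
37^17 = 37^(16+1) ≡ 29 (mod 67).
Check: 29² = 841 ≡ 37 (mod 67). The two roots are 29 and 38.

29, 38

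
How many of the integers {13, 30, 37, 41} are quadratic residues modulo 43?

2

(13/43) = +1 → QR.
(30/43) = -1 → non-residue.
(37/43) = -1 → non-residue.
(41/43) = +1 → QR.
Total quadratic residues among the 4: 2.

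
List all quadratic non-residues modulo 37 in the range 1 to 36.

Square k = 1,…,18 (k and 37−k give the same square):
1²=1, 2²=4, 3²=9, 4²=16, 5²=25, 6²=36, 7²≡12, 8²≡27, 9²≡7, 10²≡26, 11²≡10, 12²≡33, 13²≡21, 14²≡11, 15²≡3, 16²≡34, 17²≡30, 18²≡28 (mod 37).
The residues are {1, 3, 4, 7, 9, 10, 11, 12, 16, 21, 25, 26, 27, 28, 30, 33, 34, 36}; the non-residues are the remaining 18 nonzero classes.

2 5 6 8 13 14 15 17 18 19 20 22 23 24 29 31 32 35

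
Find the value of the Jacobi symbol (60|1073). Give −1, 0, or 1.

1

Pull out 2^2: since 1073 ≡ 1 (mod 8), (2/1073) = +1, so (2/1073)^2 = +1.
Reciprocity: 15 ≡ 3 and 1073 ≡ 1 (mod 4), so (15/1073) = +(1073/15).
Reduce top mod 15: now compute (8/15).
Pull out 2^3: since 15 ≡ 7 (mod 8), (2/15) = +1, so (2/15)^3 = +1.
Reached (1/15) = 1. Collecting the sign flips along the way, the symbol is +1.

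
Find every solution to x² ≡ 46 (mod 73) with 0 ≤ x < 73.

22, 51

73 ≡ 1 (mod 4), so we find a root by search.
Trying successive values, 22² = 484 ≡ 46 (mod 73). The other root is 73 − 22 = 51.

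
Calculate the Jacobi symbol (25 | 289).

1

Reciprocity: 25 ≡ 1 and 289 ≡ 1 (mod 4), so (25/289) = +(289/25).
Reduce top mod 25: now compute (14/25).
Pull out 2: since 25 ≡ 1 (mod 8), (2/25) = +1.
Reciprocity: 7 ≡ 3 and 25 ≡ 1 (mod 4), so (7/25) = +(25/7).
Reduce top mod 7: now compute (4/7).
Pull out 2^2: since 7 ≡ 7 (mod 8), (2/7) = +1, so (2/7)^2 = +1.
Reached (1/7) = 1. Collecting the sign flips along the way, the symbol is +1.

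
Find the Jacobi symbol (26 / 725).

Pull out 2: since 725 ≡ 5 (mod 8), (2/725) = -1.
Reciprocity: 13 ≡ 1 and 725 ≡ 1 (mod 4), so (13/725) = +(725/13).
Reduce top mod 13: now compute (10/13).
Pull out 2: since 13 ≡ 5 (mod 8), (2/13) = -1.
Reciprocity: 5 ≡ 1 and 13 ≡ 1 (mod 4), so (5/13) = +(13/5).
Reduce top mod 5: now compute (3/5).
Reciprocity: 3 ≡ 3 and 5 ≡ 1 (mod 4), so (3/5) = +(5/3).
Reduce top mod 3: now compute (2/3).
Pull out 2: since 3 ≡ 3 (mod 8), (2/3) = -1.
Reached (1/3) = 1. Collecting the sign flips along the way, the symbol is -1.

-1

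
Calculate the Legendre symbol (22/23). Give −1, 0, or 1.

-1

Euler's criterion: (22/23) ≡ 22^11 (mod 23).
22^2 ≡ 1 (mod 23)
22^4 ≡ 1 (mod 23)
22^8 ≡ 1 (mod 23)
22^11 = 22^(8+2+1) ≡ 22 (mod 23).
Result is 22 ≡ −1, so (22/23) = −1.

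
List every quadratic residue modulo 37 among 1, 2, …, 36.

1, 3, 4, 7, 9, 10, 11, 12, 16, 21, 25, 26, 27, 28, 30, 33, 34, 36

Square k = 1,…,18 (k and 37−k give the same square):
1²=1, 2²=4, 3²=9, 4²=16, 5²=25, 6²=36, 7²≡12, 8²≡27, 9²≡7, 10²≡26, 11²≡10, 12²≡33, 13²≡21, 14²≡11, 15²≡3, 16²≡34, 17²≡30, 18²≡28 (mod 37).
So the quadratic residues mod 37 are {1, 3, 4, 7, 9, 10, 11, 12, 16, 21, 25, 26, 27, 28, 30, 33, 34, 36}.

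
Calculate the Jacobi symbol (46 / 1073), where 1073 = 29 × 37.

-1

Pull out 2: since 1073 ≡ 1 (mod 8), (2/1073) = +1.
Reciprocity: 23 ≡ 3 and 1073 ≡ 1 (mod 4), so (23/1073) = +(1073/23).
Reduce top mod 23: now compute (15/23).
Reciprocity: 15 ≡ 3 and 23 ≡ 3 (mod 4), so (15/23) = −(23/15).
Reduce top mod 15: now compute (8/15).
Pull out 2^3: since 15 ≡ 7 (mod 8), (2/15) = +1, so (2/15)^3 = +1.
Reached (1/15) = 1. Collecting the sign flips along the way, the symbol is -1.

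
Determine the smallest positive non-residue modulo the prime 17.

3

(2/17) = +1, so 2 is a residue.
(3/17) = −1, so 3 is the smallest positive non-residue mod 17.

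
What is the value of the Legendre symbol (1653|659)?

First reduce: 1653 ≡ 335 (mod 659).
Reciprocity: 335 ≡ 3 and 659 ≡ 3 (mod 4), so (335/659) = −(659/335).
Reduce top mod 335: now compute (324/335).
Pull out 2^2: since 335 ≡ 7 (mod 8), (2/335) = +1, so (2/335)^2 = +1.
Reciprocity: 81 ≡ 1 and 335 ≡ 3 (mod 4), so (81/335) = +(335/81).
Reduce top mod 81: now compute (11/81).
Reciprocity: 11 ≡ 3 and 81 ≡ 1 (mod 4), so (11/81) = +(81/11).
Reduce top mod 11: now compute (4/11).
Pull out 2^2: since 11 ≡ 3 (mod 8), (2/11) = -1, so (2/11)^2 = +1.
Reached (1/11) = 1. Collecting the sign flips along the way, the symbol is -1.

-1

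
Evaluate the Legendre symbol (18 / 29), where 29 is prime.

-1

Pull out 2: since 29 ≡ 5 (mod 8), (2/29) = -1.
Reciprocity: 9 ≡ 1 and 29 ≡ 1 (mod 4), so (9/29) = +(29/9).
Reduce top mod 9: now compute (2/9).
Pull out 2: since 9 ≡ 1 (mod 8), (2/9) = +1.
Reached (1/9) = 1. Collecting the sign flips along the way, the symbol is -1.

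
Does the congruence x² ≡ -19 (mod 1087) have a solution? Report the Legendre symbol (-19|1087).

Euler's criterion: (-19/1087) ≡ 1068^543 (mod 1087).
1068^2 ≡ 361 (mod 1087)
1068^4 ≡ 968 (mod 1087)
1068^8 ≡ 30 (mod 1087)
1068^16 ≡ 900 (mod 1087)
1068^32 ≡ 185 (mod 1087)
1068^64 ≡ 528 (mod 1087)
1068^128 ≡ 512 (mod 1087)
1068^256 ≡ 177 (mod 1087)
1068^512 ≡ 893 (mod 1087)
1068^543 = 1068^(512+16+8+4+2+1) ≡ 1 (mod 1087).
Result is 1, so (-19/1087) = 1.

1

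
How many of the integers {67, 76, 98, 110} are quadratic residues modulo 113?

(67/113) = -1 → non-residue.
(76/113) = -1 → non-residue.
(98/113) = +1 → QR.
(110/113) = -1 → non-residue.
Total quadratic residues among the 4: 1.

1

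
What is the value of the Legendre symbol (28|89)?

Euler's criterion: (28/89) ≡ 28^44 (mod 89).
28^2 ≡ 72 (mod 89)
28^4 ≡ 22 (mod 89)
28^8 ≡ 39 (mod 89)
28^16 ≡ 8 (mod 89)
28^32 ≡ 64 (mod 89)
28^44 = 28^(32+8+4) ≡ 88 (mod 89).
Result is 88 ≡ −1, so (28/89) = −1.

-1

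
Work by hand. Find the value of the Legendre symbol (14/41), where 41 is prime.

Euler's criterion: (14/41) ≡ 14^20 (mod 41).
14^2 ≡ 32 (mod 41)
14^4 ≡ 40 (mod 41)
14^8 ≡ 1 (mod 41)
14^16 ≡ 1 (mod 41)
14^20 = 14^(16+4) ≡ 40 (mod 41).
Result is 40 ≡ −1, so (14/41) = −1.

-1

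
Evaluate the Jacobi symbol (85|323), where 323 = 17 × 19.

0

Reciprocity: 85 ≡ 1 and 323 ≡ 3 (mod 4), so (85/323) = +(323/85).
Reduce top mod 85: now compute (68/85).
Pull out 2^2: since 85 ≡ 5 (mod 8), (2/85) = -1, so (2/85)^2 = +1.
Reciprocity: 17 ≡ 1 and 85 ≡ 1 (mod 4), so (17/85) = +(85/17).
Reduce top mod 17: now compute (0/17).
Top reduces to 0: gcd > 1, so the symbol is 0.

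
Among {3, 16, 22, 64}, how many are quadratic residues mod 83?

(3/83) = +1 → QR.
(16/83) = +1 → QR.
(22/83) = -1 → non-residue.
(64/83) = +1 → QR.
Total quadratic residues among the 4: 3.

3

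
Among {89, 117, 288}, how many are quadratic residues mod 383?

(89/383) = -1 → non-residue.
(117/383) = -1 → non-residue.
(288/383) = +1 → QR.
Total quadratic residues among the 3: 1.

1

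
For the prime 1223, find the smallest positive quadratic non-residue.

5

(2/1223) = +1, so 2 is a residue.
(3/1223) = +1, so 3 is a residue.
(4/1223) = +1, so 4 is a residue.
(5/1223) = −1, so 5 is the smallest positive non-residue mod 1223.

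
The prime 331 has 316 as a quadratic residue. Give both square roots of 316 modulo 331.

115, 216

Since 331 ≡ 3 (mod 4), a square root of 316 is 316^((331+1)/4) = 316^83 mod 331.
Repeated squaring: 316^2≡225, 316^4≡313, 316^8≡324, 316^16≡49, 316^32≡84, 316^64≡105 (mod 331).
316^83 = 316^(64+16+2+1) ≡ 216 (mod 331).
Check: 216² = 46656 ≡ 316 (mod 331). The two roots are 115 and 216.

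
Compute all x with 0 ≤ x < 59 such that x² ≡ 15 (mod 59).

Since 59 ≡ 3 (mod 4), a square root of 15 is 15^((59+1)/4) = 15^15 mod 59.
Repeated squaring: 15^2≡48, 15^4≡3, 15^8≡9 (mod 59).
15^15 = 15^(8+4+2+1) ≡ 29 (mod 59).
Check: 29² = 841 ≡ 15 (mod 59). The two roots are 29 and 30.

29, 30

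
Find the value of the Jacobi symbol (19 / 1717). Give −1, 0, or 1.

Reciprocity: 19 ≡ 3 and 1717 ≡ 1 (mod 4), so (19/1717) = +(1717/19).
Reduce top mod 19: now compute (7/19).
Reciprocity: 7 ≡ 3 and 19 ≡ 3 (mod 4), so (7/19) = −(19/7).
Reduce top mod 7: now compute (5/7).
Reciprocity: 5 ≡ 1 and 7 ≡ 3 (mod 4), so (5/7) = +(7/5).
Reduce top mod 5: now compute (2/5).
Pull out 2: since 5 ≡ 5 (mod 8), (2/5) = -1.
Reached (1/5) = 1. Collecting the sign flips along the way, the symbol is +1.

1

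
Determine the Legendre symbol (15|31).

Reciprocity: 15 ≡ 3 and 31 ≡ 3 (mod 4), so (15/31) = −(31/15).
Reduce top mod 15: now compute (1/15).
Reached (1/15) = 1. Collecting the sign flips along the way, the symbol is -1.

-1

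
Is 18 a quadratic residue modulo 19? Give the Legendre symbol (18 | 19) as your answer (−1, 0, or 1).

Pull out 2: since 19 ≡ 3 (mod 8), (2/19) = -1.
Reciprocity: 9 ≡ 1 and 19 ≡ 3 (mod 4), so (9/19) = +(19/9).
Reduce top mod 9: now compute (1/9).
Reached (1/9) = 1. Collecting the sign flips along the way, the symbol is -1.

-1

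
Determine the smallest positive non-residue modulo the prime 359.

7

(2/359) = +1, so 2 is a residue.
(3/359) = +1, so 3 is a residue.
(4/359) = +1, so 4 is a residue.
(5/359) = +1, so 5 is a residue.
(6/359) = +1, so 6 is a residue.
(7/359) = −1, so 7 is the smallest positive non-residue mod 359.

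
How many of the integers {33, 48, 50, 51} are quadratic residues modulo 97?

(33/97) = +1 → QR.
(48/97) = +1 → QR.
(50/97) = +1 → QR.
(51/97) = -1 → non-residue.
Total quadratic residues among the 4: 3.

3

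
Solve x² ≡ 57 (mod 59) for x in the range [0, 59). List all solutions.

Since 59 ≡ 3 (mod 4), a square root of 57 is 57^((59+1)/4) = 57^15 mod 59.
Repeated squaring: 57^2≡4, 57^4≡16, 57^8≡20 (mod 59).
57^15 = 57^(8+4+2+1) ≡ 36 (mod 59).
Check: 36² = 1296 ≡ 57 (mod 59). The two roots are 23 and 36.

23, 36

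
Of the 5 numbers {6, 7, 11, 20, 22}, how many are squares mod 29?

(6/29) = +1 → QR.
(7/29) = +1 → QR.
(11/29) = -1 → non-residue.
(20/29) = +1 → QR.
(22/29) = +1 → QR.
Total quadratic residues among the 5: 4.

4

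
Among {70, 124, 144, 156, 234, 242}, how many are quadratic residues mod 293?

(70/293) = -1 → non-residue.
(124/293) = +1 → QR.
(144/293) = +1 → QR.
(156/293) = +1 → QR.
(234/293) = +1 → QR.
(242/293) = -1 → non-residue.
Total quadratic residues among the 6: 4.

4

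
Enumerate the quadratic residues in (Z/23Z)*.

Square k = 1,…,11 (k and 23−k give the same square):
1²=1, 2²=4, 3²=9, 4²=16, 5²≡2, 6²≡13, 7²≡3, 8²≡18, 9²≡12, 10²≡8, 11²≡6 (mod 23).
So the quadratic residues mod 23 are {1, 2, 3, 4, 6, 8, 9, 12, 13, 16, 18}.

1, 2, 3, 4, 6, 8, 9, 12, 13, 16, 18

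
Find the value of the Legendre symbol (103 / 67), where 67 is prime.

First reduce: 103 ≡ 36 (mod 67).
Pull out 2^2: since 67 ≡ 3 (mod 8), (2/67) = -1, so (2/67)^2 = +1.
Reciprocity: 9 ≡ 1 and 67 ≡ 3 (mod 4), so (9/67) = +(67/9).
Reduce top mod 9: now compute (4/9).
Pull out 2^2: since 9 ≡ 1 (mod 8), (2/9) = +1, so (2/9)^2 = +1.
Reached (1/9) = 1. Collecting the sign flips along the way, the symbol is +1.

1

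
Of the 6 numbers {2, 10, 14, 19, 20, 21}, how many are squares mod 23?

(2/23) = +1 → QR.
(10/23) = -1 → non-residue.
(14/23) = -1 → non-residue.
(19/23) = -1 → non-residue.
(20/23) = -1 → non-residue.
(21/23) = -1 → non-residue.
Total quadratic residues among the 6: 1.

1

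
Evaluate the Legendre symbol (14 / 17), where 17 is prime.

-1

Pull out 2: since 17 ≡ 1 (mod 8), (2/17) = +1.
Reciprocity: 7 ≡ 3 and 17 ≡ 1 (mod 4), so (7/17) = +(17/7).
Reduce top mod 7: now compute (3/7).
Reciprocity: 3 ≡ 3 and 7 ≡ 3 (mod 4), so (3/7) = −(7/3).
Reduce top mod 3: now compute (1/3).
Reached (1/3) = 1. Collecting the sign flips along the way, the symbol is -1.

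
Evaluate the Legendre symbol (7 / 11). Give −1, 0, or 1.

-1

Euler's criterion: (7/11) ≡ 7^5 (mod 11).
7^2 ≡ 5 (mod 11)
7^4 ≡ 3 (mod 11)
7^5 = 7^(4+1) ≡ 10 (mod 11).
Result is 10 ≡ −1, so (7/11) = −1.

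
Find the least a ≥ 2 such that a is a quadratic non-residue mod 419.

2

(2/419) = −1, so 2 is the smallest positive non-residue mod 419.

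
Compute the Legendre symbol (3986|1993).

First reduce: 3986 ≡ 0 (mod 1993).
Top reduces to 0: gcd > 1, so the symbol is 0.

0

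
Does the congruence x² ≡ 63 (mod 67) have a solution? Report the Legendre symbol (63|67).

Euler's criterion: (63/67) ≡ 63^33 (mod 67).
63^2 ≡ 16 (mod 67)
63^4 ≡ 55 (mod 67)
63^8 ≡ 10 (mod 67)
63^16 ≡ 33 (mod 67)
63^32 ≡ 17 (mod 67)
63^33 = 63^(32+1) ≡ 66 (mod 67).
Result is 66 ≡ −1, so (63/67) = −1.

-1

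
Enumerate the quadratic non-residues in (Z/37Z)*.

2, 5, 6, 8, 13, 14, 15, 17, 18, 19, 20, 22, 23, 24, 29, 31, 32, 35

Square k = 1,…,18 (k and 37−k give the same square):
1²=1, 2²=4, 3²=9, 4²=16, 5²=25, 6²=36, 7²≡12, 8²≡27, 9²≡7, 10²≡26, 11²≡10, 12²≡33, 13²≡21, 14²≡11, 15²≡3, 16²≡34, 17²≡30, 18²≡28 (mod 37).
The residues are {1, 3, 4, 7, 9, 10, 11, 12, 16, 21, 25, 26, 27, 28, 30, 33, 34, 36}; the non-residues are the remaining 18 nonzero classes.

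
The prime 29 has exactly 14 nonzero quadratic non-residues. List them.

Square k = 1,…,14 (k and 29−k give the same square):
1²=1, 2²=4, 3²=9, 4²=16, 5²=25, 6²≡7, 7²≡20, 8²≡6, 9²≡23, 10²≡13, 11²≡5, 12²≡28, 13²≡24, 14²≡22 (mod 29).
The residues are {1, 4, 5, 6, 7, 9, 13, 16, 20, 22, 23, 24, 25, 28}; the non-residues are the remaining 14 nonzero classes.

2 3 8 10 11 12 14 15 17 18 19 21 26 27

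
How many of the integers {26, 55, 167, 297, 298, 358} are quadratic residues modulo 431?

(26/431) = -1 → non-residue.
(55/431) = +1 → QR.
(167/431) = -1 → non-residue.
(297/431) = +1 → QR.
(298/431) = +1 → QR.
(358/431) = +1 → QR.
Total quadratic residues among the 6: 4.

4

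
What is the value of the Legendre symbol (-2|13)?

-1

First reduce: -2 ≡ 11 (mod 13).
Reciprocity: 11 ≡ 3 and 13 ≡ 1 (mod 4), so (11/13) = +(13/11).
Reduce top mod 11: now compute (2/11).
Pull out 2: since 11 ≡ 3 (mod 8), (2/11) = -1.
Reached (1/11) = 1. Collecting the sign flips along the way, the symbol is -1.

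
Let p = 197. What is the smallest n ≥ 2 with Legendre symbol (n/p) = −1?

2

(2/197) = −1, so 2 is the smallest positive non-residue mod 197.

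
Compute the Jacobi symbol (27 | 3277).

Reciprocity: 27 ≡ 3 and 3277 ≡ 1 (mod 4), so (27/3277) = +(3277/27).
Reduce top mod 27: now compute (10/27).
Pull out 2: since 27 ≡ 3 (mod 8), (2/27) = -1.
Reciprocity: 5 ≡ 1 and 27 ≡ 3 (mod 4), so (5/27) = +(27/5).
Reduce top mod 5: now compute (2/5).
Pull out 2: since 5 ≡ 5 (mod 8), (2/5) = -1.
Reached (1/5) = 1. Collecting the sign flips along the way, the symbol is +1.

1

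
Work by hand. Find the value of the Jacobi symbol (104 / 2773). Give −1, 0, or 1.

Pull out 2^3: since 2773 ≡ 5 (mod 8), (2/2773) = -1, so (2/2773)^3 = -1.
Reciprocity: 13 ≡ 1 and 2773 ≡ 1 (mod 4), so (13/2773) = +(2773/13).
Reduce top mod 13: now compute (4/13).
Pull out 2^2: since 13 ≡ 5 (mod 8), (2/13) = -1, so (2/13)^2 = +1.
Reached (1/13) = 1. Collecting the sign flips along the way, the symbol is -1.

-1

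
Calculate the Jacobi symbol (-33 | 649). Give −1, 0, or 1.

First reduce: -33 ≡ 616 (mod 649).
Pull out 2^3: since 649 ≡ 1 (mod 8), (2/649) = +1, so (2/649)^3 = +1.
Reciprocity: 77 ≡ 1 and 649 ≡ 1 (mod 4), so (77/649) = +(649/77).
Reduce top mod 77: now compute (33/77).
Reciprocity: 33 ≡ 1 and 77 ≡ 1 (mod 4), so (33/77) = +(77/33).
Reduce top mod 33: now compute (11/33).
Reciprocity: 11 ≡ 3 and 33 ≡ 1 (mod 4), so (11/33) = +(33/11).
Reduce top mod 11: now compute (0/11).
Top reduces to 0: gcd > 1, so the symbol is 0.

0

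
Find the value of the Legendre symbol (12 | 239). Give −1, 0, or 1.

1

Euler's criterion: (12/239) ≡ 12^119 (mod 239).
12^2 ≡ 144 (mod 239)
12^4 ≡ 182 (mod 239)
12^8 ≡ 142 (mod 239)
12^16 ≡ 88 (mod 239)
12^32 ≡ 96 (mod 239)
12^64 ≡ 134 (mod 239)
12^119 = 12^(64+32+16+4+2+1) ≡ 1 (mod 239).
Result is 1, so (12/239) = 1.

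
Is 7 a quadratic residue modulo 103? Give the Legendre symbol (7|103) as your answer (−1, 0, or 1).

Euler's criterion: (7/103) ≡ 7^51 (mod 103).
7^2 ≡ 49 (mod 103)
7^4 ≡ 32 (mod 103)
7^8 ≡ 97 (mod 103)
7^16 ≡ 36 (mod 103)
7^32 ≡ 60 (mod 103)
7^51 = 7^(32+16+2+1) ≡ 1 (mod 103).
Result is 1, so (7/103) = 1.

1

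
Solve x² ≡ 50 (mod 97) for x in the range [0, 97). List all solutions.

97 ≡ 1 (mod 4), so we find a root by search.
Trying successive values, 27² = 729 ≡ 50 (mod 97). The other root is 97 − 27 = 70.

27, 70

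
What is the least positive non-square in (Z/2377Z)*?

5

(2/2377) = +1, so 2 is a residue.
(3/2377) = +1, so 3 is a residue.
(4/2377) = +1, so 4 is a residue.
(5/2377) = −1, so 5 is the smallest positive non-residue mod 2377.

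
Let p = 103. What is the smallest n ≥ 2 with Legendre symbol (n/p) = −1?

3

(2/103) = +1, so 2 is a residue.
(3/103) = −1, so 3 is the smallest positive non-residue mod 103.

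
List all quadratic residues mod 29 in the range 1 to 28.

1 4 5 6 7 9 13 16 20 22 23 24 25 28

Square k = 1,…,14 (k and 29−k give the same square):
1²=1, 2²=4, 3²=9, 4²=16, 5²=25, 6²≡7, 7²≡20, 8²≡6, 9²≡23, 10²≡13, 11²≡5, 12²≡28, 13²≡24, 14²≡22 (mod 29).
So the quadratic residues mod 29 are {1, 4, 5, 6, 7, 9, 13, 16, 20, 22, 23, 24, 25, 28}.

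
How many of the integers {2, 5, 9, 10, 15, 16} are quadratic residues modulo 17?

4

(2/17) = +1 → QR.
(5/17) = -1 → non-residue.
(9/17) = +1 → QR.
(10/17) = -1 → non-residue.
(15/17) = +1 → QR.
(16/17) = +1 → QR.
Total quadratic residues among the 6: 4.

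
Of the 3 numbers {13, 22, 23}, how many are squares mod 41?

1

(13/41) = -1 → non-residue.
(22/41) = -1 → non-residue.
(23/41) = +1 → QR.
Total quadratic residues among the 3: 1.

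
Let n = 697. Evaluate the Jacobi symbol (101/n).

Reciprocity: 101 ≡ 1 and 697 ≡ 1 (mod 4), so (101/697) = +(697/101).
Reduce top mod 101: now compute (91/101).
Reciprocity: 91 ≡ 3 and 101 ≡ 1 (mod 4), so (91/101) = +(101/91).
Reduce top mod 91: now compute (10/91).
Pull out 2: since 91 ≡ 3 (mod 8), (2/91) = -1.
Reciprocity: 5 ≡ 1 and 91 ≡ 3 (mod 4), so (5/91) = +(91/5).
Reduce top mod 5: now compute (1/5).
Reached (1/5) = 1. Collecting the sign flips along the way, the symbol is -1.

-1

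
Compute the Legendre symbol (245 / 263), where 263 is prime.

-1

Euler's criterion: (245/263) ≡ 245^131 (mod 263).
245^2 ≡ 61 (mod 263)
245^4 ≡ 39 (mod 263)
245^8 ≡ 206 (mod 263)
245^16 ≡ 93 (mod 263)
245^32 ≡ 233 (mod 263)
245^64 ≡ 111 (mod 263)
245^128 ≡ 223 (mod 263)
245^131 = 245^(128+2+1) ≡ 262 (mod 263).
Result is 262 ≡ −1, so (245/263) = −1.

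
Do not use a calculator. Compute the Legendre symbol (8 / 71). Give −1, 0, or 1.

1

Pull out 2^3: since 71 ≡ 7 (mod 8), (2/71) = +1, so (2/71)^3 = +1.
Reached (1/71) = 1. Collecting the sign flips along the way, the symbol is +1.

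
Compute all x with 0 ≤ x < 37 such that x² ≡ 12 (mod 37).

37 ≡ 1 (mod 4), so we find a root by search.
Trying successive values, 7² = 49 ≡ 12 (mod 37). The other root is 37 − 7 = 30.

7, 30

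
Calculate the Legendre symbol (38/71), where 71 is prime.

1

Pull out 2: since 71 ≡ 7 (mod 8), (2/71) = +1.
Reciprocity: 19 ≡ 3 and 71 ≡ 3 (mod 4), so (19/71) = −(71/19).
Reduce top mod 19: now compute (14/19).
Pull out 2: since 19 ≡ 3 (mod 8), (2/19) = -1.
Reciprocity: 7 ≡ 3 and 19 ≡ 3 (mod 4), so (7/19) = −(19/7).
Reduce top mod 7: now compute (5/7).
Reciprocity: 5 ≡ 1 and 7 ≡ 3 (mod 4), so (5/7) = +(7/5).
Reduce top mod 5: now compute (2/5).
Pull out 2: since 5 ≡ 5 (mod 8), (2/5) = -1.
Reached (1/5) = 1. Collecting the sign flips along the way, the symbol is +1.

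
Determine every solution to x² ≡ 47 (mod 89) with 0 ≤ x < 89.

89 ≡ 1 (mod 4), so we find a root by search.
Trying successive values, 15² = 225 ≡ 47 (mod 89). The other root is 89 − 15 = 74.

15, 74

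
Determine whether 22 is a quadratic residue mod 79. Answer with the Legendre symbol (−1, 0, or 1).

Pull out 2: since 79 ≡ 7 (mod 8), (2/79) = +1.
Reciprocity: 11 ≡ 3 and 79 ≡ 3 (mod 4), so (11/79) = −(79/11).
Reduce top mod 11: now compute (2/11).
Pull out 2: since 11 ≡ 3 (mod 8), (2/11) = -1.
Reached (1/11) = 1. Collecting the sign flips along the way, the symbol is +1.

1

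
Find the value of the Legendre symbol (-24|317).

First reduce: -24 ≡ 293 (mod 317).
Reciprocity: 293 ≡ 1 and 317 ≡ 1 (mod 4), so (293/317) = +(317/293).
Reduce top mod 293: now compute (24/293).
Pull out 2^3: since 293 ≡ 5 (mod 8), (2/293) = -1, so (2/293)^3 = -1.
Reciprocity: 3 ≡ 3 and 293 ≡ 1 (mod 4), so (3/293) = +(293/3).
Reduce top mod 3: now compute (2/3).
Pull out 2: since 3 ≡ 3 (mod 8), (2/3) = -1.
Reached (1/3) = 1. Collecting the sign flips along the way, the symbol is +1.

1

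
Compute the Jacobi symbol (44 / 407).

Pull out 2^2: since 407 ≡ 7 (mod 8), (2/407) = +1, so (2/407)^2 = +1.
Reciprocity: 11 ≡ 3 and 407 ≡ 3 (mod 4), so (11/407) = −(407/11).
Reduce top mod 11: now compute (0/11).
Top reduces to 0: gcd > 1, so the symbol is 0.

0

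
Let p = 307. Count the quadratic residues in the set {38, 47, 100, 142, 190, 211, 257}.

(38/307) = -1 → non-residue.
(47/307) = -1 → non-residue.
(100/307) = +1 → QR.
(142/307) = -1 → non-residue.
(190/307) = +1 → QR.
(211/307) = -1 → non-residue.
(257/307) = +1 → QR.
Total quadratic residues among the 7: 3.

3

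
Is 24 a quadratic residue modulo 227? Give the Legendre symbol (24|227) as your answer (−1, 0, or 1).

Euler's criterion: (24/227) ≡ 24^113 (mod 227).
24^2 ≡ 122 (mod 227)
24^4 ≡ 129 (mod 227)
24^8 ≡ 70 (mod 227)
24^16 ≡ 133 (mod 227)
24^32 ≡ 210 (mod 227)
24^64 ≡ 62 (mod 227)
24^113 = 24^(64+32+16+1) ≡ 226 (mod 227).
Result is 226 ≡ −1, so (24/227) = −1.

-1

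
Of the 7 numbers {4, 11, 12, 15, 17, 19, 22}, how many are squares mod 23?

(4/23) = +1 → QR.
(11/23) = -1 → non-residue.
(12/23) = +1 → QR.
(15/23) = -1 → non-residue.
(17/23) = -1 → non-residue.
(19/23) = -1 → non-residue.
(22/23) = -1 → non-residue.
Total quadratic residues among the 7: 2.

2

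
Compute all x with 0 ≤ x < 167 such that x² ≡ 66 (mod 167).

20, 147

Since 167 ≡ 3 (mod 4), a square root of 66 is 66^((167+1)/4) = 66^42 mod 167.
Repeated squaring: 66^2≡14, 66^4≡29, 66^8≡6, 66^16≡36, 66^32≡127 (mod 167).
66^42 = 66^(32+8+2) ≡ 147 (mod 167).
Check: 147² = 21609 ≡ 66 (mod 167). The two roots are 20 and 147.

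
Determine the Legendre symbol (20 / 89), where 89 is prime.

1

Euler's criterion: (20/89) ≡ 20^44 (mod 89).
20^2 ≡ 44 (mod 89)
20^4 ≡ 67 (mod 89)
20^8 ≡ 39 (mod 89)
20^16 ≡ 8 (mod 89)
20^32 ≡ 64 (mod 89)
20^44 = 20^(32+8+4) ≡ 1 (mod 89).
Result is 1, so (20/89) = 1.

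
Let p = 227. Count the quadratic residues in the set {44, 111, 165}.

(44/227) = +1 → QR.
(111/227) = -1 → non-residue.
(165/227) = -1 → non-residue.
Total quadratic residues among the 3: 1.

1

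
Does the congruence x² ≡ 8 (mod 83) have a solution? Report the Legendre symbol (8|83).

Pull out 2^3: since 83 ≡ 3 (mod 8), (2/83) = -1, so (2/83)^3 = -1.
Reached (1/83) = 1. Collecting the sign flips along the way, the symbol is -1.

-1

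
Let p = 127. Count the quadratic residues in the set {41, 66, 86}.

1

(41/127) = +1 → QR.
(66/127) = -1 → non-residue.
(86/127) = -1 → non-residue.
Total quadratic residues among the 3: 1.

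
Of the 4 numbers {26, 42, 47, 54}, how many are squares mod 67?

3

(26/67) = +1 → QR.
(42/67) = -1 → non-residue.
(47/67) = +1 → QR.
(54/67) = +1 → QR.
Total quadratic residues among the 4: 3.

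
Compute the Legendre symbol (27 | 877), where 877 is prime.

Euler's criterion: (27/877) ≡ 27^438 (mod 877).
27^2 ≡ 729 (mod 877)
27^4 ≡ 856 (mod 877)
27^8 ≡ 441 (mod 877)
27^16 ≡ 664 (mod 877)
27^32 ≡ 642 (mod 877)
27^64 ≡ 851 (mod 877)
27^128 ≡ 676 (mod 877)
27^256 ≡ 59 (mod 877)
27^438 = 27^(256+128+32+16+4+2) ≡ 1 (mod 877).
Result is 1, so (27/877) = 1.

1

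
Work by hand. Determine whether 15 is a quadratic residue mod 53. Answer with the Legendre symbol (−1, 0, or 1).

1

Reciprocity: 15 ≡ 3 and 53 ≡ 1 (mod 4), so (15/53) = +(53/15).
Reduce top mod 15: now compute (8/15).
Pull out 2^3: since 15 ≡ 7 (mod 8), (2/15) = +1, so (2/15)^3 = +1.
Reached (1/15) = 1. Collecting the sign flips along the way, the symbol is +1.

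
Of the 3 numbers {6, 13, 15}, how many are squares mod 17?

2

(6/17) = -1 → non-residue.
(13/17) = +1 → QR.
(15/17) = +1 → QR.
Total quadratic residues among the 3: 2.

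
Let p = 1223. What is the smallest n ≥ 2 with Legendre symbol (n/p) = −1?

5

(2/1223) = +1, so 2 is a residue.
(3/1223) = +1, so 3 is a residue.
(4/1223) = +1, so 4 is a residue.
(5/1223) = −1, so 5 is the smallest positive non-residue mod 1223.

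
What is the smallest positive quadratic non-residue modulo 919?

(2/919) = +1, so 2 is a residue.
(3/919) = −1, so 3 is the smallest positive non-residue mod 919.

3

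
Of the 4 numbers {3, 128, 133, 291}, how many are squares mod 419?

(3/419) = +1 → QR.
(128/419) = -1 → non-residue.
(133/419) = -1 → non-residue.
(291/419) = +1 → QR.
Total quadratic residues among the 4: 2.

2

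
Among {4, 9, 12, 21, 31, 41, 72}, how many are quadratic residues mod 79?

(4/79) = +1 → QR.
(9/79) = +1 → QR.
(12/79) = -1 → non-residue.
(21/79) = +1 → QR.
(31/79) = +1 → QR.
(41/79) = -1 → non-residue.
(72/79) = +1 → QR.
Total quadratic residues among the 7: 5.

5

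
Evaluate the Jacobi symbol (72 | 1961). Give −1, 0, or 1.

1

Pull out 2^3: since 1961 ≡ 1 (mod 8), (2/1961) = +1, so (2/1961)^3 = +1.
Reciprocity: 9 ≡ 1 and 1961 ≡ 1 (mod 4), so (9/1961) = +(1961/9).
Reduce top mod 9: now compute (8/9).
Pull out 2^3: since 9 ≡ 1 (mod 8), (2/9) = +1, so (2/9)^3 = +1.
Reached (1/9) = 1. Collecting the sign flips along the way, the symbol is +1.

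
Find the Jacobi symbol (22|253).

0

Pull out 2: since 253 ≡ 5 (mod 8), (2/253) = -1.
Reciprocity: 11 ≡ 3 and 253 ≡ 1 (mod 4), so (11/253) = +(253/11).
Reduce top mod 11: now compute (0/11).
Top reduces to 0: gcd > 1, so the symbol is 0.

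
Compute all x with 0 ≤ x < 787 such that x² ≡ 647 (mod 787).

Since 787 ≡ 3 (mod 4), a square root of 647 is 647^((787+1)/4) = 647^197 mod 787.
Repeated squaring: 647^2≡712, 647^4≡116, 647^8≡77, 647^16≡420, 647^32≡112, 647^64≡739, 647^128≡730 (mod 787).
647^197 = 647^(128+64+4+1) ≡ 593 (mod 787).
Check: 593² = 351649 ≡ 647 (mod 787). The two roots are 194 and 593.

194, 593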